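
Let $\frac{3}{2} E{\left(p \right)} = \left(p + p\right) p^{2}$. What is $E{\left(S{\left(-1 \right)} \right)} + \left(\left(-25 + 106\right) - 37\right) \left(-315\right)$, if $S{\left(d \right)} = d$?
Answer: $- \frac{41584}{3} \approx -13861.0$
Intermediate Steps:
$E{\left(p \right)} = \frac{4 p^{3}}{3}$ ($E{\left(p \right)} = \frac{2 \left(p + p\right) p^{2}}{3} = \frac{2 \cdot 2 p p^{2}}{3} = \frac{2 \cdot 2 p^{3}}{3} = \frac{4 p^{3}}{3}$)
$E{\left(S{\left(-1 \right)} \right)} + \left(\left(-25 + 106\right) - 37\right) \left(-315\right) = \frac{4 \left(-1\right)^{3}}{3} + \left(\left(-25 + 106\right) - 37\right) \left(-315\right) = \frac{4}{3} \left(-1\right) + \left(81 - 37\right) \left(-315\right) = - \frac{4}{3} + 44 \left(-315\right) = - \frac{4}{3} - 13860 = - \frac{41584}{3}$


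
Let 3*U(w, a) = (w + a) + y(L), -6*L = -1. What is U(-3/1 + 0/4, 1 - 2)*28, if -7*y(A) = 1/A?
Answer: -136/3 ≈ -45.333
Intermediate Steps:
L = ⅙ (L = -⅙*(-1) = ⅙ ≈ 0.16667)
y(A) = -1/(7*A)
U(w, a) = -2/7 + a/3 + w/3 (U(w, a) = ((w + a) - 1/(7*⅙))/3 = ((a + w) - ⅐*6)/3 = ((a + w) - 6/7)/3 = (-6/7 + a + w)/3 = -2/7 + a/3 + w/3)
U(-3/1 + 0/4, 1 - 2)*28 = (-2/7 + (1 - 2)/3 + (-3/1 + 0/4)/3)*28 = (-2/7 + (⅓)*(-1) + (-3*1 + 0*(¼))/3)*28 = (-2/7 - ⅓ + (-3 + 0)/3)*28 = (-2/7 - ⅓ + (⅓)*(-3))*28 = (-2/7 - ⅓ - 1)*28 = -34/21*28 = -136/3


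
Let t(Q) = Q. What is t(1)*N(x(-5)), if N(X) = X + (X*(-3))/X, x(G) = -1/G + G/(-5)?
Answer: -9/5 ≈ -1.8000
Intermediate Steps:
x(G) = -1/G - G/5 (x(G) = -1/G + G*(-⅕) = -1/G - G/5)
N(X) = -3 + X (N(X) = X + (-3*X)/X = X - 3 = -3 + X)
t(1)*N(x(-5)) = 1*(-3 + (-1/(-5) - ⅕*(-5))) = 1*(-3 + (-1*(-⅕) + 1)) = 1*(-3 + (⅕ + 1)) = 1*(-3 + 6/5) = 1*(-9/5) = -9/5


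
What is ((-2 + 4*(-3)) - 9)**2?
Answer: 529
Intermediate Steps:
((-2 + 4*(-3)) - 9)**2 = ((-2 - 12) - 9)**2 = (-14 - 9)**2 = (-23)**2 = 529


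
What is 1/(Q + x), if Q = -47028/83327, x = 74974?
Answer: 83327/6247311470 ≈ 1.3338e-5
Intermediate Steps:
Q = -47028/83327 (Q = -47028*1/83327 = -47028/83327 ≈ -0.56438)
1/(Q + x) = 1/(-47028/83327 + 74974) = 1/(6247311470/83327) = 83327/6247311470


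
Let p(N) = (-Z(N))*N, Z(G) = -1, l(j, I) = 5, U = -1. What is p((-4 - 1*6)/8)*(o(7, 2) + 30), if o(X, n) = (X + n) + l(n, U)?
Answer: -55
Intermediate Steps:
p(N) = N (p(N) = (-1*(-1))*N = 1*N = N)
o(X, n) = 5 + X + n (o(X, n) = (X + n) + 5 = 5 + X + n)
p((-4 - 1*6)/8)*(o(7, 2) + 30) = ((-4 - 1*6)/8)*((5 + 7 + 2) + 30) = ((-4 - 6)*(⅛))*(14 + 30) = -10*⅛*44 = -5/4*44 = -55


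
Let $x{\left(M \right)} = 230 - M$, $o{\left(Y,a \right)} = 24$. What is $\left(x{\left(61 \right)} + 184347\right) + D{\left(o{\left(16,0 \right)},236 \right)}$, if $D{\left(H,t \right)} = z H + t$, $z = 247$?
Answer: $190680$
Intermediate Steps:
$D{\left(H,t \right)} = t + 247 H$ ($D{\left(H,t \right)} = 247 H + t = t + 247 H$)
$\left(x{\left(61 \right)} + 184347\right) + D{\left(o{\left(16,0 \right)},236 \right)} = \left(\left(230 - 61\right) + 184347\right) + \left(236 + 247 \cdot 24\right) = \left(\left(230 - 61\right) + 184347\right) + \left(236 + 5928\right) = \left(169 + 184347\right) + 6164 = 184516 + 6164 = 190680$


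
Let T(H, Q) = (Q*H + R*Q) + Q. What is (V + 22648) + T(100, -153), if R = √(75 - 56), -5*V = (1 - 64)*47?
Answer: 38936/5 - 153*√19 ≈ 7120.3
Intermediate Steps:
V = 2961/5 (V = -(1 - 64)*47/5 = -(-63)*47/5 = -⅕*(-2961) = 2961/5 ≈ 592.20)
R = √19 ≈ 4.3589
T(H, Q) = Q + H*Q + Q*√19 (T(H, Q) = (Q*H + √19*Q) + Q = (H*Q + Q*√19) + Q = Q + H*Q + Q*√19)
(V + 22648) + T(100, -153) = (2961/5 + 22648) - 153*(1 + 100 + √19) = 116201/5 - 153*(101 + √19) = 116201/5 + (-15453 - 153*√19) = 38936/5 - 153*√19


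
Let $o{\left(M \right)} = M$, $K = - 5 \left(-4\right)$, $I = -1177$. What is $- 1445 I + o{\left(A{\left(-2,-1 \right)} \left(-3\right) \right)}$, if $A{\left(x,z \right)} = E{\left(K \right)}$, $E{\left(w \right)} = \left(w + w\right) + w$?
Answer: $1700585$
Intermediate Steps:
$K = 20$ ($K = \left(-1\right) \left(-20\right) = 20$)
$E{\left(w \right)} = 3 w$ ($E{\left(w \right)} = 2 w + w = 3 w$)
$A{\left(x,z \right)} = 60$ ($A{\left(x,z \right)} = 3 \cdot 20 = 60$)
$- 1445 I + o{\left(A{\left(-2,-1 \right)} \left(-3\right) \right)} = \left(-1445\right) \left(-1177\right) + 60 \left(-3\right) = 1700765 - 180 = 1700585$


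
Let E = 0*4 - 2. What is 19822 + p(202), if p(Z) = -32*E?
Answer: 19886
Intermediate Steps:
E = -2 (E = 0 - 2 = -2)
p(Z) = 64 (p(Z) = -32*(-2) = 64)
19822 + p(202) = 19822 + 64 = 19886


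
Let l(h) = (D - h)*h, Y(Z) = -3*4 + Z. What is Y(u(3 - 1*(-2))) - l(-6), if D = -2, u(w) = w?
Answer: 17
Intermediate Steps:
Y(Z) = -12 + Z
l(h) = h*(-2 - h) (l(h) = (-2 - h)*h = h*(-2 - h))
Y(u(3 - 1*(-2))) - l(-6) = (-12 + (3 - 1*(-2))) - (-1)*(-6)*(2 - 6) = (-12 + (3 + 2)) - (-1)*(-6)*(-4) = (-12 + 5) - 1*(-24) = -7 + 24 = 17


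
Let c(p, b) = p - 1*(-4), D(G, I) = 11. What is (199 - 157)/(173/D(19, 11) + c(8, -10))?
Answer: 462/305 ≈ 1.5148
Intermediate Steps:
c(p, b) = 4 + p (c(p, b) = p + 4 = 4 + p)
(199 - 157)/(173/D(19, 11) + c(8, -10)) = (199 - 157)/(173/11 + (4 + 8)) = 42/(173*(1/11) + 12) = 42/(173/11 + 12) = 42/(305/11) = 42*(11/305) = 462/305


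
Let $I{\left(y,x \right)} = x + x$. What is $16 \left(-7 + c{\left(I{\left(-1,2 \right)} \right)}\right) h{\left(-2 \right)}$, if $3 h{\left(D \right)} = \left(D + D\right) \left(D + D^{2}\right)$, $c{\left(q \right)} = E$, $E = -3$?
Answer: $\frac{1280}{3} \approx 426.67$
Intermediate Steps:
$I{\left(y,x \right)} = 2 x$
$c{\left(q \right)} = -3$
$h{\left(D \right)} = \frac{2 D \left(D + D^{2}\right)}{3}$ ($h{\left(D \right)} = \frac{\left(D + D\right) \left(D + D^{2}\right)}{3} = \frac{2 D \left(D + D^{2}\right)}{3}$)
$16 \left(-7 + c{\left(I{\left(-1,2 \right)} \right)}\right) h{\left(-2 \right)} = 16 \left(-7 - 3\right) \frac{2 \left(-2\right)^{2} \left(1 - 2\right)}{3} = 16 \left(-10\right) \frac{2}{3} \cdot 4 \left(-1\right) = \left(-160\right) \left(- \frac{8}{3}\right) = \frac{1280}{3}$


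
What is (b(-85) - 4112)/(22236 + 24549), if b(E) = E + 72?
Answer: -275/3119 ≈ -0.088169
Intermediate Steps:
b(E) = 72 + E
(b(-85) - 4112)/(22236 + 24549) = ((72 - 85) - 4112)/(22236 + 24549) = (-13 - 4112)/46785 = -4125*1/46785 = -275/3119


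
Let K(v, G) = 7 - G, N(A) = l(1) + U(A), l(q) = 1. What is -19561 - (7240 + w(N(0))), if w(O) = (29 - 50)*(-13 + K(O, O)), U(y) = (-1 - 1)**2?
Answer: -27032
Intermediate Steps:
U(y) = 4 (U(y) = (-2)**2 = 4)
N(A) = 5 (N(A) = 1 + 4 = 5)
w(O) = 126 + 21*O (w(O) = (29 - 50)*(-13 + (7 - O)) = -21*(-6 - O) = 126 + 21*O)
-19561 - (7240 + w(N(0))) = -19561 - (7240 + (126 + 21*5)) = -19561 - (7240 + (126 + 105)) = -19561 - (7240 + 231) = -19561 - 1*7471 = -19561 - 7471 = -27032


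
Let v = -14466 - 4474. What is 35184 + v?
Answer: 16244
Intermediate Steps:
v = -18940
35184 + v = 35184 - 18940 = 16244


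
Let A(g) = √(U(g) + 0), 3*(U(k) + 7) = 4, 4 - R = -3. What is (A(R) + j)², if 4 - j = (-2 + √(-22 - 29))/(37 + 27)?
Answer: 136435/12288 + 2623*I*√51/1024 ≈ 11.103 + 18.293*I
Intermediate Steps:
R = 7 (R = 4 - 1*(-3) = 4 + 3 = 7)
U(k) = -17/3 (U(k) = -7 + (⅓)*4 = -7 + 4/3 = -17/3)
A(g) = I*√51/3 (A(g) = √(-17/3 + 0) = √(-17/3) = I*√51/3)
j = 129/32 - I*√51/64 (j = 4 - (-2 + √(-22 - 29))/(37 + 27) = 4 - (-2 + √(-51))/64 = 4 - (-2 + I*√51)/64 = 4 - (-1/32 + I*√51/64) = 4 + (1/32 - I*√51/64) = 129/32 - I*√51/64 ≈ 4.0313 - 0.11158*I)
(A(R) + j)² = (I*√51/3 + (129/32 - I*√51/64))² = (129/32 + 61*I*√51/192)²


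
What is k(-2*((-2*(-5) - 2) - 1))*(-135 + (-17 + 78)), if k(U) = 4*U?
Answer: 4144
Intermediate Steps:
k(-2*((-2*(-5) - 2) - 1))*(-135 + (-17 + 78)) = (4*(-2*((-2*(-5) - 2) - 1)))*(-135 + (-17 + 78)) = (4*(-2*((10 - 2) - 1)))*(-135 + 61) = (4*(-2*(8 - 1)))*(-74) = (4*(-2*7))*(-74) = (4*(-14))*(-74) = -56*(-74) = 4144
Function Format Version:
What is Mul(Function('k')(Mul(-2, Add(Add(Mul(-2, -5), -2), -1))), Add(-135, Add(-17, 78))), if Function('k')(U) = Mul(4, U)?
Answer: 4144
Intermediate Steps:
Mul(Function('k')(Mul(-2, Add(Add(Mul(-2, -5), -2), -1))), Add(-135, Add(-17, 78))) = Mul(Mul(4, Mul(-2, Add(Add(Mul(-2, -5), -2), -1))), Add(-135, Add(-17, 78))) = Mul(Mul(4, Mul(-2, Add(Add(10, -2), -1))), Add(-135, 61)) = Mul(Mul(4, Mul(-2, Add(8, -1))), -74) = Mul(Mul(4, Mul(-2, 7)), -74) = Mul(Mul(4, -14), -74) = Mul(-56, -74) = 4144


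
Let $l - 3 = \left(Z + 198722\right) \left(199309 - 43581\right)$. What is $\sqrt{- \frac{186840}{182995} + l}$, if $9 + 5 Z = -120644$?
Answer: $\frac{\sqrt{910474948396002026755}}{182995} \approx 1.6489 \cdot 10^{5}$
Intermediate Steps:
$Z = - \frac{120653}{5}$ ($Z = - \frac{9}{5} + \frac{1}{5} \left(-120644\right) = - \frac{9}{5} - \frac{120644}{5} = - \frac{120653}{5} \approx -24131.0$)
$l = \frac{135943847711}{5}$ ($l = 3 + \left(- \frac{120653}{5} + 198722\right) \left(199309 - 43581\right) = 3 + \frac{872957}{5} \cdot 155728 = 3 + \frac{135943847696}{5} = \frac{135943847711}{5} \approx 2.7189 \cdot 10^{10}$)
$\sqrt{- \frac{186840}{182995} + l} = \sqrt{- \frac{186840}{182995} + \frac{135943847711}{5}} = \sqrt{\left(-186840\right) \frac{1}{182995} + \frac{135943847711}{5}} = \sqrt{- \frac{37368}{36599} + \frac{135943847711}{5}} = \sqrt{\frac{4975408882188049}{182995}} = \frac{\sqrt{910474948396002026755}}{182995}$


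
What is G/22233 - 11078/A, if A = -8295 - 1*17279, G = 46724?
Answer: 720608375/284293371 ≈ 2.5347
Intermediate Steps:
A = -25574 (A = -8295 - 17279 = -25574)
G/22233 - 11078/A = 46724/22233 - 11078/(-25574) = 46724*(1/22233) - 11078*(-1/25574) = 46724/22233 + 5539/12787 = 720608375/284293371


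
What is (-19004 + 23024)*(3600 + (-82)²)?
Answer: 41502480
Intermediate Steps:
(-19004 + 23024)*(3600 + (-82)²) = 4020*(3600 + 6724) = 4020*10324 = 41502480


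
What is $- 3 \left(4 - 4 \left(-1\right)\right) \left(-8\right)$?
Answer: $192$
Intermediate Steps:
$- 3 \left(4 - 4 \left(-1\right)\right) \left(-8\right) = - 3 \left(4 - -4\right) \left(-8\right) = - 3 \left(4 + 4\right) \left(-8\right) = \left(-3\right) 8 \left(-8\right) = \left(-24\right) \left(-8\right) = 192$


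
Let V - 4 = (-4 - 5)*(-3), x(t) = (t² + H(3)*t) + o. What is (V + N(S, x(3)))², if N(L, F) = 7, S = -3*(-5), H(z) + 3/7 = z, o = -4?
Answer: 1444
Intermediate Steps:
H(z) = -3/7 + z
x(t) = -4 + t² + 18*t/7 (x(t) = (t² + (-3/7 + 3)*t) - 4 = (t² + 18*t/7) - 4 = -4 + t² + 18*t/7)
S = 15
V = 31 (V = 4 + (-4 - 5)*(-3) = 4 - 9*(-3) = 4 + 27 = 31)
(V + N(S, x(3)))² = (31 + 7)² = 38² = 1444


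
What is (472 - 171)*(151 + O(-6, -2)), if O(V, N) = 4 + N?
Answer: 46053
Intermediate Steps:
(472 - 171)*(151 + O(-6, -2)) = (472 - 171)*(151 + (4 - 2)) = 301*(151 + 2) = 301*153 = 46053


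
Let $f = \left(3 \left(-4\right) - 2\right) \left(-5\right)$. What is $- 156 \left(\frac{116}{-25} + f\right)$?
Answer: $- \frac{254904}{25} \approx -10196.0$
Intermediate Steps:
$f = 70$ ($f = \left(-12 - 2\right) \left(-5\right) = \left(-14\right) \left(-5\right) = 70$)
$- 156 \left(\frac{116}{-25} + f\right) = - 156 \left(\frac{116}{-25} + 70\right) = - 156 \left(116 \left(- \frac{1}{25}\right) + 70\right) = - 156 \left(- \frac{116}{25} + 70\right) = \left(-156\right) \frac{1634}{25} = - \frac{254904}{25}$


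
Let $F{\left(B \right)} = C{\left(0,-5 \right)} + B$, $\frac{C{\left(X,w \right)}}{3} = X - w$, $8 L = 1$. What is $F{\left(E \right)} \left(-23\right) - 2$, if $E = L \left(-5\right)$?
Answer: $- \frac{2661}{8} \approx -332.63$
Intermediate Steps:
$L = \frac{1}{8}$ ($L = \frac{1}{8} \cdot 1 = \frac{1}{8} \approx 0.125$)
$E = - \frac{5}{8}$ ($E = \frac{1}{8} \left(-5\right) = - \frac{5}{8} \approx -0.625$)
$C{\left(X,w \right)} = - 3 w + 3 X$ ($C{\left(X,w \right)} = 3 \left(X - w\right) = - 3 w + 3 X$)
$F{\left(B \right)} = 15 + B$ ($F{\left(B \right)} = \left(\left(-3\right) \left(-5\right) + 3 \cdot 0\right) + B = \left(15 + 0\right) + B = 15 + B$)
$F{\left(E \right)} \left(-23\right) - 2 = \left(15 - \frac{5}{8}\right) \left(-23\right) - 2 = \frac{115}{8} \left(-23\right) - 2 = - \frac{2645}{8} - 2 = - \frac{2661}{8}$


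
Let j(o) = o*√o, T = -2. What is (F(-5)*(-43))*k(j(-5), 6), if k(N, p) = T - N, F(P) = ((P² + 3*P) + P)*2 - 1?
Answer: 774 - 1935*I*√5 ≈ 774.0 - 4326.8*I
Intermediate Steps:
j(o) = o^(3/2)
F(P) = -1 + 2*P² + 8*P (F(P) = (P² + 4*P)*2 - 1 = (2*P² + 8*P) - 1 = -1 + 2*P² + 8*P)
k(N, p) = -2 - N
(F(-5)*(-43))*k(j(-5), 6) = ((-1 + 2*(-5)² + 8*(-5))*(-43))*(-2 - (-5)^(3/2)) = ((-1 + 2*25 - 40)*(-43))*(-2 - (-5)*I*√5) = ((-1 + 50 - 40)*(-43))*(-2 + 5*I*√5) = (9*(-43))*(-2 + 5*I*√5) = -387*(-2 + 5*I*√5) = 774 - 1935*I*√5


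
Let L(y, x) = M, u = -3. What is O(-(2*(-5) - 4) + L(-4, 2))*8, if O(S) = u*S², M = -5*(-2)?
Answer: -13824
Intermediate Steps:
M = 10
L(y, x) = 10
O(S) = -3*S²
O(-(2*(-5) - 4) + L(-4, 2))*8 = -3*(-(2*(-5) - 4) + 10)²*8 = -3*(-(-10 - 4) + 10)²*8 = -3*(-1*(-14) + 10)²*8 = -3*(14 + 10)²*8 = -3*24²*8 = -3*576*8 = -1728*8 = -13824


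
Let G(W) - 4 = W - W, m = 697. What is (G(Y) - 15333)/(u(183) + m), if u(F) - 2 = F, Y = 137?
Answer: -15329/882 ≈ -17.380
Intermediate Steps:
u(F) = 2 + F
G(W) = 4 (G(W) = 4 + (W - W) = 4 + 0 = 4)
(G(Y) - 15333)/(u(183) + m) = (4 - 15333)/((2 + 183) + 697) = -15329/(185 + 697) = -15329/882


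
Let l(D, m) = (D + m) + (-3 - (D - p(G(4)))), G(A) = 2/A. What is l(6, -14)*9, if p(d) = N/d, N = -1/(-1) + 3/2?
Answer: -108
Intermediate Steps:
N = 5/2 (N = -1*(-1) + 3*(1/2) = 1 + 3/2 = 5/2 ≈ 2.5000)
p(d) = 5/(2*d)
l(D, m) = 2 + m (l(D, m) = (D + m) + (-3 - (D - 5/(2*(2/4)))) = (D + m) + (-3 - (D - 5/(2*(2*(1/4))))) = (D + m) + (-3 - (D - 5/(2*1/2))) = (D + m) + (-3 - (D - 5*2/2)) = (D + m) + (-3 - (D - 1*5)) = (D + m) + (-3 - (D - 5)) = (D + m) + (-3 - (-5 + D)) = (D + m) + (-3 + (5 - D)) = (D + m) + (2 - D) = 2 + m)
l(6, -14)*9 = (2 - 14)*9 = -12*9 = -108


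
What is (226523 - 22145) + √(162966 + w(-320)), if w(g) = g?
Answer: 204378 + √162646 ≈ 2.0478e+5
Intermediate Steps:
(226523 - 22145) + √(162966 + w(-320)) = (226523 - 22145) + √(162966 - 320) = 204378 + √162646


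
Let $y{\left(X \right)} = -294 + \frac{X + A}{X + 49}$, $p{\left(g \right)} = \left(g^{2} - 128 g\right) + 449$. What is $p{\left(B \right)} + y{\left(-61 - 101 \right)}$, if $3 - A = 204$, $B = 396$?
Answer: $\frac{12010342}{113} \approx 1.0629 \cdot 10^{5}$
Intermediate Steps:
$A = -201$ ($A = 3 - 204 = -201$)
$p{\left(g \right)} = 449 + g^{2} - 128 g$
$y{\left(X \right)} = -294 + \frac{-201 + X}{49 + X}$ ($y{\left(X \right)} = -294 + \frac{X - 201}{X + 49} = -294 + \frac{-201 + X}{49 + X}$)
$p{\left(B \right)} + y{\left(-61 - 101 \right)} = \left(449 + 396^{2} - 50688\right) + \frac{-14607 - 293 \left(-61 - 101\right)}{49 - 162} = \left(449 + 156816 - 50688\right) + \frac{-14607 - 293 \left(-61 - 101\right)}{49 - 162} = 106577 + \frac{-14607 - -47466}{49 - 162} = 106577 + \frac{-14607 + 47466}{-113} = 106577 - \frac{32859}{113} = \frac{12010342}{113}$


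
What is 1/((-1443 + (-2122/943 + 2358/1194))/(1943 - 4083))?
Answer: 40158598/27084073 ≈ 1.4827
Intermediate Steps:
1/((-1443 + (-2122/943 + 2358/1194))/(1943 - 4083)) = 1/((-1443 + (-2122*1/943 + 2358*(1/1194)))/(-2140)) = 1/((-1443 + (-2122/943 + 393/199))*(-1/2140)) = 1/((-1443 - 51679/187657)*(-1/2140)) = 1/(-270840730/187657*(-1/2140)) = 1/(27084073/40158598) = 40158598/27084073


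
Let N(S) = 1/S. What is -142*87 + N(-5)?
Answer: -61771/5 ≈ -12354.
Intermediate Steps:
-142*87 + N(-5) = -142*87 + 1/(-5) = -12354 - 1/5 = -61771/5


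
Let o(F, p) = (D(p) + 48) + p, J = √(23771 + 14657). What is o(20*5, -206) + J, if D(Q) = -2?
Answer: -160 + 2*√9607 ≈ 36.031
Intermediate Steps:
J = 2*√9607 (J = √38428 = 2*√9607 ≈ 196.03)
o(F, p) = 46 + p (o(F, p) = (-2 + 48) + p = 46 + p)
o(20*5, -206) + J = (46 - 206) + 2*√9607 = -160 + 2*√9607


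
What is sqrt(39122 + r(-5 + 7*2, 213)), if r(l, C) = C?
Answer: sqrt(39335) ≈ 198.33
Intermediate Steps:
sqrt(39122 + r(-5 + 7*2, 213)) = sqrt(39122 + 213) = sqrt(39335)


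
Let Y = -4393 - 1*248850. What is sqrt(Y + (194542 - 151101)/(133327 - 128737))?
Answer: I*sqrt(592794383790)/1530 ≈ 503.22*I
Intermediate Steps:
Y = -253243 (Y = -4393 - 248850 = -253243)
sqrt(Y + (194542 - 151101)/(133327 - 128737)) = sqrt(-253243 + (194542 - 151101)/(133327 - 128737)) = sqrt(-253243 + 43441/4590) = sqrt(-1162341929/4590) = I*sqrt(592794383790)/1530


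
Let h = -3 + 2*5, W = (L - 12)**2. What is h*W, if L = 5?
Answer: 343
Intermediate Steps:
W = 49 (W = (5 - 12)**2 = (-7)**2 = 49)
h = 7 (h = -3 + 10 = 7)
h*W = 7*49 = 343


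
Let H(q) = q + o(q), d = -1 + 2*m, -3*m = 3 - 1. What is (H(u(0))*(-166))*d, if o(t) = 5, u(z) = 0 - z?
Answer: 5810/3 ≈ 1936.7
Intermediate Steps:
m = -⅔ (m = -(3 - 1)/3 = -⅓*2 = -⅔ ≈ -0.66667)
u(z) = -z
d = -7/3 (d = -1 + 2*(-⅔) = -1 - 4/3 = -7/3 ≈ -2.3333)
H(q) = 5 + q (H(q) = q + 5 = 5 + q)
(H(u(0))*(-166))*d = ((5 - 1*0)*(-166))*(-7/3) = ((5 + 0)*(-166))*(-7/3) = (5*(-166))*(-7/3) = -830*(-7/3) = 5810/3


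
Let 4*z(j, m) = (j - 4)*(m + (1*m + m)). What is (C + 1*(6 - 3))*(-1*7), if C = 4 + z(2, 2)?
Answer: -28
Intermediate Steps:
z(j, m) = 3*m*(-4 + j)/4 (z(j, m) = ((j - 4)*(m + (1*m + m)))/4 = ((-4 + j)*(m + (m + m)))/4 = ((-4 + j)*(m + 2*m))/4 = ((-4 + j)*(3*m))/4 = (3*m*(-4 + j))/4 = 3*m*(-4 + j)/4)
C = 1 (C = 4 + (¾)*2*(-4 + 2) = 4 + (¾)*2*(-2) = 4 - 3 = 1)
(C + 1*(6 - 3))*(-1*7) = (1 + 1*(6 - 3))*(-1*7) = (1 + 1*3)*(-7) = (1 + 3)*(-7) = 4*(-7) = -28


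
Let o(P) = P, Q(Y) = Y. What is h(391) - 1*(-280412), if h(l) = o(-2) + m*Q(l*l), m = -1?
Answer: 127529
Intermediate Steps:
h(l) = -2 - l**2 (h(l) = -2 - l*l = -2 - l**2)
h(391) - 1*(-280412) = (-2 - 1*391**2) - 1*(-280412) = (-2 - 1*152881) + 280412 = (-2 - 152881) + 280412 = -152883 + 280412 = 127529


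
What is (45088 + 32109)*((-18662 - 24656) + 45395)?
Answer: 160338169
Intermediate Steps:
(45088 + 32109)*((-18662 - 24656) + 45395) = 77197*(-43318 + 45395) = 77197*2077 = 160338169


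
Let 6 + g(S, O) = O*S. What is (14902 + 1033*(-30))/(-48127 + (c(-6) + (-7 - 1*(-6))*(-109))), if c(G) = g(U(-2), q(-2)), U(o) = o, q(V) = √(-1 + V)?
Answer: 64384176/192192049 - 8044*I*√3/576576147 ≈ 0.335 - 2.4164e-5*I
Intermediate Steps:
g(S, O) = -6 + O*S
c(G) = -6 - 2*I*√3 (c(G) = -6 + √(-1 - 2)*(-2) = -6 + √(-3)*(-2) = -6 + (I*√3)*(-2) = -6 - 2*I*√3)
(14902 + 1033*(-30))/(-48127 + (c(-6) + (-7 - 1*(-6))*(-109))) = (14902 + 1033*(-30))/(-48127 + ((-6 - 2*I*√3) + (-7 - 1*(-6))*(-109))) = (14902 - 30990)/(-48127 + ((-6 - 2*I*√3) + (-7 + 6)*(-109))) = -16088/(-48127 + ((-6 - 2*I*√3) - 1*(-109))) = -16088/(-48127 + ((-6 - 2*I*√3) + 109)) = -16088/(-48127 + (103 - 2*I*√3)) = -16088/(-48024 - 2*I*√3)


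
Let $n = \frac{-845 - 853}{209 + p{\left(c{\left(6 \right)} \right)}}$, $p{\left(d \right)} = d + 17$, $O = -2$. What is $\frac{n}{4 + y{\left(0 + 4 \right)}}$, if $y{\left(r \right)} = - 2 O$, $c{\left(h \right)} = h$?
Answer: $- \frac{849}{928} \approx -0.91487$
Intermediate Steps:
$y{\left(r \right)} = 4$ ($y{\left(r \right)} = \left(-2\right) \left(-2\right) = 4$)
$p{\left(d \right)} = 17 + d$
$n = - \frac{849}{116}$ ($n = \frac{-845 - 853}{209 + \left(17 + 6\right)} = - \frac{1698}{209 + 23} = - \frac{1698}{232} = \left(-1698\right) \frac{1}{232} = - \frac{849}{116} \approx -7.319$)
$\frac{n}{4 + y{\left(0 + 4 \right)}} = - \frac{849}{116 \left(4 + 4\right)} = - \frac{849}{116 \cdot 8} = \left(- \frac{849}{116}\right) \frac{1}{8} = - \frac{849}{928}$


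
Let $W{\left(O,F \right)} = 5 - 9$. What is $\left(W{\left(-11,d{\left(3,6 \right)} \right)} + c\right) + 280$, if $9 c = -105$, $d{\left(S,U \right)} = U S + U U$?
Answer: $\frac{793}{3} \approx 264.33$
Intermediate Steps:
$d{\left(S,U \right)} = U^{2} + S U$ ($d{\left(S,U \right)} = S U + U^{2} = U^{2} + S U$)
$c = - \frac{35}{3}$ ($c = \frac{1}{9} \left(-105\right) = - \frac{35}{3} \approx -11.667$)
$W{\left(O,F \right)} = -4$
$\left(W{\left(-11,d{\left(3,6 \right)} \right)} + c\right) + 280 = \left(-4 - \frac{35}{3}\right) + 280 = - \frac{47}{3} + 280 = \frac{793}{3}$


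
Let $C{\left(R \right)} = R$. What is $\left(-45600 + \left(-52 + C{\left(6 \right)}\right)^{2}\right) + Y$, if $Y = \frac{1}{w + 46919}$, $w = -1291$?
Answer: $- \frac{1984087951}{45628} \approx -43484.0$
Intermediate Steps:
$Y = \frac{1}{45628}$ ($Y = \frac{1}{-1291 + 46919} = \frac{1}{45628} \approx 2.1916 \cdot 10^{-5}$)
$\left(-45600 + \left(-52 + C{\left(6 \right)}\right)^{2}\right) + Y = \left(-45600 + \left(-52 + 6\right)^{2}\right) + \frac{1}{45628} = \left(-45600 + \left(-46\right)^{2}\right) + \frac{1}{45628} = \left(-45600 + 2116\right) + \frac{1}{45628} = -43484 + \frac{1}{45628} = - \frac{1984087951}{45628}$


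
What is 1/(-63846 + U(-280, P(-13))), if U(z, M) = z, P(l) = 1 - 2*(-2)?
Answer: -1/64126 ≈ -1.5594e-5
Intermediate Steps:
P(l) = 5 (P(l) = 1 + 4 = 5)
1/(-63846 + U(-280, P(-13))) = 1/(-63846 - 280) = 1/(-64126) = -1/64126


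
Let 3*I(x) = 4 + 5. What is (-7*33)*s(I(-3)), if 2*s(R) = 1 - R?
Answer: 231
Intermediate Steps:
I(x) = 3 (I(x) = (4 + 5)/3 = (⅓)*9 = 3)
s(R) = ½ - R/2 (s(R) = (1 - R)/2 = ½ - R/2)
(-7*33)*s(I(-3)) = (-7*33)*(½ - ½*3) = -231*(½ - 3/2) = -231*(-1) = 231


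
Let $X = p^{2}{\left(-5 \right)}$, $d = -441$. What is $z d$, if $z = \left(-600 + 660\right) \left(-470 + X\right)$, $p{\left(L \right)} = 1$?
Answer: $12409740$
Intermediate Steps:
$X = 1$ ($X = 1^{2} = 1$)
$z = -28140$ ($z = \left(-600 + 660\right) \left(-470 + 1\right) = 60 \left(-469\right) = -28140$)
$z d = \left(-28140\right) \left(-441\right) = 12409740$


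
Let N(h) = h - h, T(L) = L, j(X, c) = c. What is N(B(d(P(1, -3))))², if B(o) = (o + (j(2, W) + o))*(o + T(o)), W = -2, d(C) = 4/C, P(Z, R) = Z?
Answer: 0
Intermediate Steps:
B(o) = 2*o*(-2 + 2*o) (B(o) = (o + (-2 + o))*(o + o) = (-2 + 2*o)*(2*o) = 2*o*(-2 + 2*o))
N(h) = 0
N(B(d(P(1, -3))))² = 0² = 0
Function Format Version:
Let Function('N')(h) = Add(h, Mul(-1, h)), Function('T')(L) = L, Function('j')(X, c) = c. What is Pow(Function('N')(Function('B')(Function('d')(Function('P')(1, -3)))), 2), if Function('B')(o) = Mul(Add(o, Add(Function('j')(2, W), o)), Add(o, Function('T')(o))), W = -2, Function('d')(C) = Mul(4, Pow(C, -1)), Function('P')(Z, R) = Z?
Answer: 0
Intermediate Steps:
Function('B')(o) = Mul(2, o, Add(-2, Mul(2, o))) (Function('B')(o) = Mul(Add(o, Add(-2, o)), Add(o, o)) = Mul(Add(-2, Mul(2, o)), Mul(2, o)) = Mul(2, o, Add(-2, Mul(2, o))))
Function('N')(h) = 0
Pow(Function('N')(Function('B')(Function('d')(Function('P')(1, -3)))), 2) = Pow(0, 2) = 0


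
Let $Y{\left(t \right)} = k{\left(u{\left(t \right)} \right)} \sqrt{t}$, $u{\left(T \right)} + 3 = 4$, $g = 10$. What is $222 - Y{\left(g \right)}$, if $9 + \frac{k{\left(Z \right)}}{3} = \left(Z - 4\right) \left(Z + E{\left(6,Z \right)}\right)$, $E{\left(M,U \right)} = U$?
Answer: $222 + 45 \sqrt{10} \approx 364.3$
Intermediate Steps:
$u{\left(T \right)} = 1$ ($u{\left(T \right)} = -3 + 4 = 1$)
$k{\left(Z \right)} = -27 + 6 Z \left(-4 + Z\right)$ ($k{\left(Z \right)} = -27 + 3 \left(Z - 4\right) \left(Z + Z\right) = -27 + 3 \left(-4 + Z\right) 2 Z = -27 + 3 \cdot 2 Z \left(-4 + Z\right) = -27 + 6 Z \left(-4 + Z\right)$)
$Y{\left(t \right)} = - 45 \sqrt{t}$ ($Y{\left(t \right)} = \left(-27 - 24 + 6 \cdot 1^{2}\right) \sqrt{t} = \left(-27 - 24 + 6 \cdot 1\right) \sqrt{t} = \left(-27 - 24 + 6\right) \sqrt{t} = - 45 \sqrt{t}$)
$222 - Y{\left(g \right)} = 222 - - 45 \sqrt{10} = 222 + 45 \sqrt{10}$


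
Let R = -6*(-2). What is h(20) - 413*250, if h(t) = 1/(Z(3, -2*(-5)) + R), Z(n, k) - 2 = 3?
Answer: -1755249/17 ≈ -1.0325e+5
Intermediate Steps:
Z(n, k) = 5 (Z(n, k) = 2 + 3 = 5)
R = 12
h(t) = 1/17 (h(t) = 1/(5 + 12) = 1/17)
h(20) - 413*250 = 1/17 - 413*250 = 1/17 - 103250 = -1755249/17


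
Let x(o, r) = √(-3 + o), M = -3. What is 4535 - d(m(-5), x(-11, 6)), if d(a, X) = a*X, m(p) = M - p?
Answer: 4535 - 2*I*√14 ≈ 4535.0 - 7.4833*I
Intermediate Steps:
m(p) = -3 - p
d(a, X) = X*a
4535 - d(m(-5), x(-11, 6)) = 4535 - √(-3 - 11)*(-3 - 1*(-5)) = 4535 - √(-14)*(-3 + 5) = 4535 - I*√14*2 = 4535 - 2*I*√14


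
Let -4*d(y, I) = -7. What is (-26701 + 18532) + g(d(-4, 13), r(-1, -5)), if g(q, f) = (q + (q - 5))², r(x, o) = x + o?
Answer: -32667/4 ≈ -8166.8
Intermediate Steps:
r(x, o) = o + x
d(y, I) = 7/4 (d(y, I) = -¼*(-7) = 7/4)
g(q, f) = (-5 + 2*q)² (g(q, f) = (q + (-5 + q))² = (-5 + 2*q)²)
(-26701 + 18532) + g(d(-4, 13), r(-1, -5)) = (-26701 + 18532) + (-5 + 2*(7/4))² = -8169 + (-5 + 7/2)² = -8169 + (-3/2)² = -8169 + 9/4 = -32667/4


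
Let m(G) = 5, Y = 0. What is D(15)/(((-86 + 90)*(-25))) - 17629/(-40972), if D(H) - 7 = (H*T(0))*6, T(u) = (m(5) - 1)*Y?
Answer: 92256/256075 ≈ 0.36027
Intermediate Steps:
T(u) = 0 (T(u) = (5 - 1)*0 = 4*0 = 0)
D(H) = 7 (D(H) = 7 + (H*0)*6 = 7 + 0*6 = 7 + 0 = 7)
D(15)/(((-86 + 90)*(-25))) - 17629/(-40972) = 7/(((-86 + 90)*(-25))) - 17629/(-40972) = 7/((4*(-25))) - 17629*(-1/40972) = 7/(-100) + 17629/40972 = 7*(-1/100) + 17629/40972 = -7/100 + 17629/40972 = 92256/256075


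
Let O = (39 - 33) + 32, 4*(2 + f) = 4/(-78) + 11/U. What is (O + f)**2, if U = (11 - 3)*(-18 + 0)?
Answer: 72538110241/56070144 ≈ 1293.7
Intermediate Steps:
U = -144 (U = 8*(-18) = -144)
f = -15215/7488 (f = -2 + (4/(-78) + 11/(-144))/4 = -2 + (4*(-1/78) + 11*(-1/144))/4 = -2 + (-2/39 - 11/144)/4 = -2 + (1/4)*(-239/1872) = -2 - 239/7488 = -15215/7488 ≈ -2.0319)
O = 38 (O = 6 + 32 = 38)
(O + f)**2 = (38 - 15215/7488)**2 = (269329/7488)**2 = 72538110241/56070144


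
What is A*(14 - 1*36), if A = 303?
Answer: -6666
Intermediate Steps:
A*(14 - 1*36) = 303*(14 - 1*36) = 303*(14 - 36) = 303*(-22) = -6666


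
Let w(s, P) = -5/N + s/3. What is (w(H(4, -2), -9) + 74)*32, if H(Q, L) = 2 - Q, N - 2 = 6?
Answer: 6980/3 ≈ 2326.7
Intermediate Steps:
N = 8 (N = 2 + 6 = 8)
w(s, P) = -5/8 + s/3
(w(H(4, -2), -9) + 74)*32 = ((-5/8 + (2 - 1*4)/3) + 74)*32 = ((-5/8 + (2 - 4)/3) + 74)*32 = ((-5/8 + (1/3)*(-2)) + 74)*32 = ((-5/8 - 2/3) + 74)*32 = (-31/24 + 74)*32 = (1745/24)*32 = 6980/3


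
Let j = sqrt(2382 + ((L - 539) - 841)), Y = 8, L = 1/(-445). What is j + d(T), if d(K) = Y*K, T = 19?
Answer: 152 + sqrt(198420605)/445 ≈ 183.65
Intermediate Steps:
L = -1/445 ≈ -0.0022472
d(K) = 8*K
j = sqrt(198420605)/445 (j = sqrt(2382 + ((-1/445 - 539) - 841)) = sqrt(2382 + (-239856/445 - 841)) = sqrt(2382 - 614101/445) = sqrt(445889/445) = sqrt(198420605)/445 ≈ 31.654)
j + d(T) = sqrt(198420605)/445 + 8*19 = sqrt(198420605)/445 + 152 = 152 + sqrt(198420605)/445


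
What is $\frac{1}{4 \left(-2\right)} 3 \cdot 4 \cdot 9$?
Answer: $- \frac{27}{2} \approx -13.5$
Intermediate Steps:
$\frac{1}{4 \left(-2\right)} 3 \cdot 4 \cdot 9 = \frac{1}{-8} \cdot 3 \cdot 4 \cdot 9 = \left(- \frac{1}{8}\right) 3 \cdot 4 \cdot 9 = \left(- \frac{3}{8}\right) 4 \cdot 9 = \left(- \frac{3}{2}\right) 9 = - \frac{27}{2}$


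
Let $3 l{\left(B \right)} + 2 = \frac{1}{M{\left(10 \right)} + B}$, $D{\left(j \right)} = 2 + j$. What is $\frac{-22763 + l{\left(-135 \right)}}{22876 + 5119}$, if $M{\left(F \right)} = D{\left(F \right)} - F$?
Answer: $- \frac{3027568}{3723335} \approx -0.81313$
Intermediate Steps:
$M{\left(F \right)} = 2$ ($M{\left(F \right)} = \left(2 + F\right) - F = 2$)
$l{\left(B \right)} = - \frac{2}{3} + \frac{1}{3 \left(2 + B\right)}$
$\frac{-22763 + l{\left(-135 \right)}}{22876 + 5119} = \frac{-22763 + \frac{-3 - -270}{3 \left(2 - 135\right)}}{22876 + 5119} = \frac{-22763 + \frac{-3 + 270}{3 \left(-133\right)}}{27995} = \left(-22763 + \frac{1}{3} \left(- \frac{1}{133}\right) 267\right) \frac{1}{27995} = \left(-22763 - \frac{89}{133}\right) \frac{1}{27995} = \left(- \frac{3027568}{133}\right) \frac{1}{27995} = - \frac{3027568}{3723335}$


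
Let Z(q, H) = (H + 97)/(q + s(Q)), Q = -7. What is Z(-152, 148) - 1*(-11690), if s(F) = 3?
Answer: 1741565/149 ≈ 11688.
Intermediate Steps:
Z(q, H) = (97 + H)/(3 + q) (Z(q, H) = (H + 97)/(q + 3) = (97 + H)/(3 + q))
Z(-152, 148) - 1*(-11690) = (97 + 148)/(3 - 152) - 1*(-11690) = 245/(-149) + 11690 = -1/149*245 + 11690 = -245/149 + 11690 = 1741565/149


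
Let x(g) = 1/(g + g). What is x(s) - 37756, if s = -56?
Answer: -4228673/112 ≈ -37756.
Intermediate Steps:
x(g) = 1/(2*g)
x(s) - 37756 = (1/2)/(-56) - 37756 = (1/2)*(-1/56) - 37756 = -1/112 - 37756 = -4228673/112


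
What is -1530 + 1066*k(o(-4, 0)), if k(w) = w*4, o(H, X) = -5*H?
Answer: 83750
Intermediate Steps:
k(w) = 4*w
-1530 + 1066*k(o(-4, 0)) = -1530 + 1066*(4*(-5*(-4))) = -1530 + 1066*(4*20) = -1530 + 1066*80 = -1530 + 85280 = 83750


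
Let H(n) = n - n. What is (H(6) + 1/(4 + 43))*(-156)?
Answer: -156/47 ≈ -3.3191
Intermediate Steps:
H(n) = 0
(H(6) + 1/(4 + 43))*(-156) = (0 + 1/(4 + 43))*(-156) = (0 + 1/47)*(-156) = (1/47)*(-156) = -156/47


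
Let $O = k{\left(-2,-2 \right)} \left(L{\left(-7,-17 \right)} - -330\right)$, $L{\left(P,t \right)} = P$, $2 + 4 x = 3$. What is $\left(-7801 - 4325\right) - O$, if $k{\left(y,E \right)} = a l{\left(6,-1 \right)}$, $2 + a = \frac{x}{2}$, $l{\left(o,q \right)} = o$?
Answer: $- \frac{33969}{4} \approx -8492.3$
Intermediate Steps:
$x = \frac{1}{4}$ ($x = - \frac{1}{2} + \frac{1}{4} \cdot 3 = - \frac{1}{2} + \frac{3}{4} = \frac{1}{4} \approx 0.25$)
$a = - \frac{15}{8}$ ($a = -2 + \frac{1}{4 \cdot 2} = -2 + \frac{1}{4} \cdot \frac{1}{2} = -2 + \frac{1}{8} = - \frac{15}{8} \approx -1.875$)
$k{\left(y,E \right)} = - \frac{45}{4}$ ($k{\left(y,E \right)} = \left(- \frac{15}{8}\right) 6 = - \frac{45}{4}$)
$O = - \frac{14535}{4}$ ($O = - \frac{45 \left(-7 - -330\right)}{4} = - \frac{45 \left(-7 + 330\right)}{4} = \left(- \frac{45}{4}\right) 323 = - \frac{14535}{4} \approx -3633.8$)
$\left(-7801 - 4325\right) - O = \left(-7801 - 4325\right) - - \frac{14535}{4} = -12126 + \frac{14535}{4} = - \frac{33969}{4}$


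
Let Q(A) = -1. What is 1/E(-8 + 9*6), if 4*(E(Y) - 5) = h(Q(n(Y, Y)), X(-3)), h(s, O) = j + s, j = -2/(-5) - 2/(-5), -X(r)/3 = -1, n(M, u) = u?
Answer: 20/99 ≈ 0.20202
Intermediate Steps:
X(r) = 3 (X(r) = -3*(-1) = 3)
j = ⅘ (j = -2*(-⅕) - 2*(-⅕) = ⅖ + ⅖ = ⅘ ≈ 0.80000)
h(s, O) = ⅘ + s
E(Y) = 99/20 (E(Y) = 5 + (⅘ - 1)/4 = 5 + (¼)*(-⅕) = 5 - 1/20 = 99/20)
1/E(-8 + 9*6) = 1/(99/20) = 20/99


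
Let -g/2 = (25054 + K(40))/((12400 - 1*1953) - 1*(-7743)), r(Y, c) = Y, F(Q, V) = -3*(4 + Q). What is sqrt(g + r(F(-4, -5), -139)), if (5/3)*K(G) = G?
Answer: I*sqrt(228084410)/9095 ≈ 1.6605*I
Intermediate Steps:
K(G) = 3*G/5
F(Q, V) = -12 - 3*Q
g = -25078/9095 (g = -2*(25054 + (3/5)*40)/((12400 - 1*1953) - 1*(-7743)) = -2*(25054 + 24)/((12400 - 1953) + 7743) = -50156/(10447 + 7743) = -50156/18190 = -2*12539/9095 = -25078/9095 ≈ -2.7573)
sqrt(g + r(F(-4, -5), -139)) = sqrt(-25078/9095 + (-12 - 3*(-4))) = sqrt(-25078/9095 + (-12 + 12)) = sqrt(-25078/9095 + 0) = sqrt(-25078/9095) = I*sqrt(228084410)/9095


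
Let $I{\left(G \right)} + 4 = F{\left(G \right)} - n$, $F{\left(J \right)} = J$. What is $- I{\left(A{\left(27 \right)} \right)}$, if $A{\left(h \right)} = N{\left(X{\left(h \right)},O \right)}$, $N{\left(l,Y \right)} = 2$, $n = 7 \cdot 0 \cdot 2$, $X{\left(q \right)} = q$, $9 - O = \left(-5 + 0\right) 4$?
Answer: $2$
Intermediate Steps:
$O = 29$ ($O = 9 - \left(-5 + 0\right) 4 = 9 - \left(-5\right) 4 = 9 - -20 = 9 + 20 = 29$)
$n = 0$ ($n = 0 \cdot 2 = 0$)
$A{\left(h \right)} = 2$
$I{\left(G \right)} = -4 + G$ ($I{\left(G \right)} = -4 + \left(G - 0\right) = -4 + \left(G + 0\right) = -4 + G$)
$- I{\left(A{\left(27 \right)} \right)} = - (-4 + 2) = \left(-1\right) \left(-2\right) = 2$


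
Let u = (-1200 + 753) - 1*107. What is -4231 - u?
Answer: -3677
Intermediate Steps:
u = -554 (u = -447 - 107 = -554)
-4231 - u = -4231 - 1*(-554) = -4231 + 554 = -3677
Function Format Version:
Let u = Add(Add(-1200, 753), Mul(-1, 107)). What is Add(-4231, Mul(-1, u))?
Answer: -3677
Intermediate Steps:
u = -554 (u = Add(-447, -107) = -554)
Add(-4231, Mul(-1, u)) = Add(-4231, Mul(-1, -554)) = Add(-4231, 554) = -3677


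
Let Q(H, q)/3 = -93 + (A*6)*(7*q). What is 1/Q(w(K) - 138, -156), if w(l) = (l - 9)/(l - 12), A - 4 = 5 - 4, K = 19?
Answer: -1/98559 ≈ -1.0146e-5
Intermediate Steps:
A = 5 (A = 4 + (5 - 4) = 4 + 1 = 5)
w(l) = (-9 + l)/(-12 + l)
Q(H, q) = -279 + 630*q (Q(H, q) = 3*(-93 + (5*6)*(7*q)) = 3*(-93 + 30*(7*q)) = 3*(-93 + 210*q) = -279 + 630*q)
1/Q(w(K) - 138, -156) = 1/(-279 + 630*(-156)) = 1/(-279 - 98280) = 1/(-98559) = -1/98559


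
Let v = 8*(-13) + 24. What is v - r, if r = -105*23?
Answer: 2335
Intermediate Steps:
r = -2415
v = -80 (v = -104 + 24 = -80)
v - r = -80 - 1*(-2415) = -80 + 2415 = 2335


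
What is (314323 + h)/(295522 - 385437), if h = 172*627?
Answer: -422167/89915 ≈ -4.6952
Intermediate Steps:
h = 107844
(314323 + h)/(295522 - 385437) = (314323 + 107844)/(295522 - 385437) = 422167/(-89915) = 422167*(-1/89915) = -422167/89915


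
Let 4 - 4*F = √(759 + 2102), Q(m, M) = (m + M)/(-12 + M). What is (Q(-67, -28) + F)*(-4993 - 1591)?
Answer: -22221 + 1646*√2861 ≈ 65821.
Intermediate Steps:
Q(m, M) = (M + m)/(-12 + M)
F = 1 - √2861/4 (F = 1 - √(759 + 2102)/4 = 1 - √2861/4 ≈ -12.372)
(Q(-67, -28) + F)*(-4993 - 1591) = ((-28 - 67)/(-12 - 28) + (1 - √2861/4))*(-4993 - 1591) = (-95/(-40) + (1 - √2861/4))*(-6584) = (-1/40*(-95) + (1 - √2861/4))*(-6584) = (19/8 + (1 - √2861/4))*(-6584) = (27/8 - √2861/4)*(-6584) = -22221 + 1646*√2861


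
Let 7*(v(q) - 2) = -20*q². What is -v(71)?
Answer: 100806/7 ≈ 14401.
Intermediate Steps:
v(q) = 2 - 20*q²/7 (v(q) = 2 + (-20*q²)/7 = 2 - 20*q²/7)
-v(71) = -(2 - 20/7*71²) = -(2 - 20/7*5041) = -(2 - 100820/7) = -1*(-100806/7) = 100806/7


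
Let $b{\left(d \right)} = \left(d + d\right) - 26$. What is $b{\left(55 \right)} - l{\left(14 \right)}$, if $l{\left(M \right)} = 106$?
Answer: $-22$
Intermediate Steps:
$b{\left(d \right)} = -26 + 2 d$ ($b{\left(d \right)} = 2 d - 26 = -26 + 2 d$)
$b{\left(55 \right)} - l{\left(14 \right)} = \left(-26 + 2 \cdot 55\right) - 106 = \left(-26 + 110\right) - 106 = 84 - 106 = -22$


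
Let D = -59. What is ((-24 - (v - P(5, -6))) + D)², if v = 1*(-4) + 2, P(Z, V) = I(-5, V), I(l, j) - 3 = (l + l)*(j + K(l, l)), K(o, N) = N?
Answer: 1024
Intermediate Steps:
I(l, j) = 3 + 2*l*(j + l) (I(l, j) = 3 + (l + l)*(j + l) = 3 + (2*l)*(j + l) = 3 + 2*l*(j + l))
P(Z, V) = 53 - 10*V (P(Z, V) = 3 + 2*(-5)² + 2*V*(-5) = 3 + 2*25 - 10*V = 3 + 50 - 10*V = 53 - 10*V)
v = -2 (v = -4 + 2 = -2)
((-24 - (v - P(5, -6))) + D)² = ((-24 - (-2 - (53 - 10*(-6)))) - 59)² = ((-24 - (-2 - (53 + 60))) - 59)² = ((-24 - (-2 - 1*113)) - 59)² = ((-24 - (-2 - 113)) - 59)² = ((-24 - 1*(-115)) - 59)² = ((-24 + 115) - 59)² = (91 - 59)² = 32² = 1024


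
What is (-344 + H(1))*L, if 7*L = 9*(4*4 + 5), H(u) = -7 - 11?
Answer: -9774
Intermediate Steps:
H(u) = -18
L = 27 (L = (9*(4*4 + 5))/7 = (9*(16 + 5))/7 = (9*21)/7 = (1/7)*189 = 27)
(-344 + H(1))*L = (-344 - 18)*27 = -362*27 = -9774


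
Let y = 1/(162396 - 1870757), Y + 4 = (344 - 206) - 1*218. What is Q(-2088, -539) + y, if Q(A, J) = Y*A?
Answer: 299632852511/1708361 ≈ 1.7539e+5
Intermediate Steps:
Y = -84 (Y = -4 + ((344 - 206) - 1*218) = -4 + (138 - 218) = -4 - 80 = -84)
y = -1/1708361 (y = 1/(-1708361) = -1/1708361 ≈ -5.8536e-7)
Q(A, J) = -84*A
Q(-2088, -539) + y = -84*(-2088) - 1/1708361 = 175392 - 1/1708361 = 299632852511/1708361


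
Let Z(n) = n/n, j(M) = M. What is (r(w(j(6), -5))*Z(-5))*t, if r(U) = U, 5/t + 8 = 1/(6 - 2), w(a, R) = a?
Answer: -120/31 ≈ -3.8710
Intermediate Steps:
t = -20/31 (t = 5/(-8 + 1/(6 - 2)) = 5/(-8 + 1/4) = 5/(-31/4) = 5*(-4/31) = -20/31 ≈ -0.64516)
Z(n) = 1
(r(w(j(6), -5))*Z(-5))*t = (6*1)*(-20/31) = 6*(-20/31) = -120/31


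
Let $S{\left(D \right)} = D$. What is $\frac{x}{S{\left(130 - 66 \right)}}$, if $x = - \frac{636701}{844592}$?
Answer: $- \frac{636701}{54053888} \approx -0.011779$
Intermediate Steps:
$x = - \frac{636701}{844592}$ ($x = \left(-636701\right) \frac{1}{844592} = - \frac{636701}{844592} \approx -0.75386$)
$\frac{x}{S{\left(130 - 66 \right)}} = - \frac{636701}{844592 \left(130 - 66\right)} = - \frac{636701}{844592 \cdot 64} = \left(- \frac{636701}{844592}\right) \frac{1}{64} = - \frac{636701}{54053888}$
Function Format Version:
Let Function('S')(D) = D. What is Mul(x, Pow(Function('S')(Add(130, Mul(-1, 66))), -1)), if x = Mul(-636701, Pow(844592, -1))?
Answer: Rational(-636701, 54053888) ≈ -0.011779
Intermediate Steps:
x = Rational(-636701, 844592) (x = Mul(-636701, Rational(1, 844592)) = Rational(-636701, 844592) ≈ -0.75386)
Mul(x, Pow(Function('S')(Add(130, Mul(-1, 66))), -1)) = Mul(Rational(-636701, 844592), Pow(Add(130, Mul(-1, 66)), -1)) = Mul(Rational(-636701, 844592), Pow(Add(130, -66), -1)) = Mul(Rational(-636701, 844592), Pow(64, -1)) = Mul(Rational(-636701, 844592), Rational(1, 64)) = Rational(-636701, 54053888)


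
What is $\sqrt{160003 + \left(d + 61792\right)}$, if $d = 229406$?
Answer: $\sqrt{451201} \approx 671.71$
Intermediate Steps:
$\sqrt{160003 + \left(d + 61792\right)} = \sqrt{160003 + \left(229406 + 61792\right)} = \sqrt{160003 + 291198} = \sqrt{451201}$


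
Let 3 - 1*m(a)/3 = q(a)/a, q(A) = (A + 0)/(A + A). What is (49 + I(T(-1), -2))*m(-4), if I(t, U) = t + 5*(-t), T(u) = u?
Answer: 3975/8 ≈ 496.88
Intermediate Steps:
I(t, U) = -4*t (I(t, U) = t - 5*t = -4*t)
q(A) = ½ (q(A) = A/((2*A)) = A*(1/(2*A)) = ½)
m(a) = 9 - 3/(2*a)
(49 + I(T(-1), -2))*m(-4) = (49 - 4*(-1))*(9 - 3/2/(-4)) = (49 + 4)*(9 - 3/2*(-¼)) = 53*(9 + 3/8) = 53*(75/8) = 3975/8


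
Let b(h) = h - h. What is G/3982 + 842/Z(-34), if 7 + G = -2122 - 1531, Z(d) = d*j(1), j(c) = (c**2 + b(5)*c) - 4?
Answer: 744881/101541 ≈ 7.3358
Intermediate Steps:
b(h) = 0
j(c) = -4 + c**2 (j(c) = (c**2 + 0*c) - 4 = (c**2 + 0) - 4 = c**2 - 4 = -4 + c**2)
Z(d) = -3*d (Z(d) = d*(-4 + 1**2) = d*(-4 + 1) = d*(-3) = -3*d)
G = -3660 (G = -7 + (-2122 - 1531) = -7 - 3653 = -3660)
G/3982 + 842/Z(-34) = -3660/3982 + 842/((-3*(-34))) = -3660*1/3982 + 842/102 = -1830/1991 + 842*(1/102) = -1830/1991 + 421/51 = 744881/101541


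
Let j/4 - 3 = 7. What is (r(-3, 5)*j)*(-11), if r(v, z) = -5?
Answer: 2200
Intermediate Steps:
j = 40 (j = 12 + 4*7 = 12 + 28 = 40)
(r(-3, 5)*j)*(-11) = -5*40*(-11) = -200*(-11) = 2200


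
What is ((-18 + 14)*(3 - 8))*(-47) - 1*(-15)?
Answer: -925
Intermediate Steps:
((-18 + 14)*(3 - 8))*(-47) - 1*(-15) = -4*(-5)*(-47) + 15 = 20*(-47) + 15 = -940 + 15 = -925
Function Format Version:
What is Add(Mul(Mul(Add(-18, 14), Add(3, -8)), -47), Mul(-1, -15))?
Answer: -925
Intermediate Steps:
Add(Mul(Mul(Add(-18, 14), Add(3, -8)), -47), Mul(-1, -15)) = Add(Mul(Mul(-4, -5), -47), 15) = Add(Mul(20, -47), 15) = Add(-940, 15) = -925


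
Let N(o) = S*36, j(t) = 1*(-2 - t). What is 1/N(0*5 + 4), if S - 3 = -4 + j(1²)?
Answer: -1/144 ≈ -0.0069444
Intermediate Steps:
j(t) = -2 - t
S = -4 (S = 3 + (-4 + (-2 - 1*1²)) = 3 + (-4 + (-2 - 1*1)) = 3 + (-4 + (-2 - 1)) = 3 + (-4 - 3) = 3 - 7 = -4)
N(o) = -144 (N(o) = -4*36 = -144)
1/N(0*5 + 4) = 1/(-144) = -1/144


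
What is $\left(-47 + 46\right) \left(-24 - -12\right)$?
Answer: $12$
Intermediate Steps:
$\left(-47 + 46\right) \left(-24 - -12\right) = - (-24 + 12) = \left(-1\right) \left(-12\right) = 12$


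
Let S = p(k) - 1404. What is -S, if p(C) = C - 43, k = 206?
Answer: 1241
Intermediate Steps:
p(C) = -43 + C
S = -1241 (S = (-43 + 206) - 1404 = 163 - 1404 = -1241)
-S = -1*(-1241) = 1241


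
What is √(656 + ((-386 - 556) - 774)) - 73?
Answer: -73 + 2*I*√265 ≈ -73.0 + 32.558*I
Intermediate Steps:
√(656 + ((-386 - 556) - 774)) - 73 = √(656 + (-942 - 774)) - 73 = √(656 - 1716) - 73 = √(-1060) - 73 = 2*I*√265 - 73 = -73 + 2*I*√265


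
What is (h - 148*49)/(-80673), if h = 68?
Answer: 7184/80673 ≈ 0.089051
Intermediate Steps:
(h - 148*49)/(-80673) = (68 - 148*49)/(-80673) = (68 - 7252)*(-1/80673) = -7184*(-1/80673) = 7184/80673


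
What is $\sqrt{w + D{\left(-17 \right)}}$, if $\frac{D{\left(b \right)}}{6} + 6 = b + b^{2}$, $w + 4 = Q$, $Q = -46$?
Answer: $\sqrt{1546} \approx 39.319$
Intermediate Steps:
$w = -50$ ($w = -4 - 46 = -50$)
$D{\left(b \right)} = -36 + 6 b + 6 b^{2}$ ($D{\left(b \right)} = -36 + 6 \left(b + b^{2}\right) = -36 + \left(6 b + 6 b^{2}\right) = -36 + 6 b + 6 b^{2}$)
$\sqrt{w + D{\left(-17 \right)}} = \sqrt{-50 + \left(-36 + 6 \left(-17\right) + 6 \left(-17\right)^{2}\right)} = \sqrt{-50 - -1596} = \sqrt{-50 + 1596} = \sqrt{1546}$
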